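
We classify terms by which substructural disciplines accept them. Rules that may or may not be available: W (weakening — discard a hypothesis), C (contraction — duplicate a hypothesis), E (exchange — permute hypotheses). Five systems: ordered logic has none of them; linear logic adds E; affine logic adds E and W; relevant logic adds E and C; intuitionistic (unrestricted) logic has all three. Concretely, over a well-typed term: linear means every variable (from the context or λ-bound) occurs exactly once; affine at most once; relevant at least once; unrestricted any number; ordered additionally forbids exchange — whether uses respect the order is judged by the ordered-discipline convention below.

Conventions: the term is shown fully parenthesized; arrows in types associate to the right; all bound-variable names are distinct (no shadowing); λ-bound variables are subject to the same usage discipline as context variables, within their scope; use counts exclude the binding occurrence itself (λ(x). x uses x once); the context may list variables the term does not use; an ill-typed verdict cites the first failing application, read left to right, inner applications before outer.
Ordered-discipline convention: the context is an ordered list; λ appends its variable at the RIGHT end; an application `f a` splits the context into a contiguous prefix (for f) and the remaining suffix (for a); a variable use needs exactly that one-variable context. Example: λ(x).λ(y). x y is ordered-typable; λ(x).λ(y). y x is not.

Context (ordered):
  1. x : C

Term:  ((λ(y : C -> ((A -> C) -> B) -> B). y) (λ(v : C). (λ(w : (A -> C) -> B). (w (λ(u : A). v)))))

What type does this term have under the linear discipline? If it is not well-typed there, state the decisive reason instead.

not well-typed under linear — x, u never used (weakening)
usage: x: 0; y [bound]: 1; v [bound]: 1; w [bound]: 1; u [bound]: 0
use order (left to right): y, w, v
typing: well-typed — term : C -> ((A -> C) -> B) -> B
summary: ordered ✗; linear ✗; affine ✓; relevant ✗; unrestricted ✓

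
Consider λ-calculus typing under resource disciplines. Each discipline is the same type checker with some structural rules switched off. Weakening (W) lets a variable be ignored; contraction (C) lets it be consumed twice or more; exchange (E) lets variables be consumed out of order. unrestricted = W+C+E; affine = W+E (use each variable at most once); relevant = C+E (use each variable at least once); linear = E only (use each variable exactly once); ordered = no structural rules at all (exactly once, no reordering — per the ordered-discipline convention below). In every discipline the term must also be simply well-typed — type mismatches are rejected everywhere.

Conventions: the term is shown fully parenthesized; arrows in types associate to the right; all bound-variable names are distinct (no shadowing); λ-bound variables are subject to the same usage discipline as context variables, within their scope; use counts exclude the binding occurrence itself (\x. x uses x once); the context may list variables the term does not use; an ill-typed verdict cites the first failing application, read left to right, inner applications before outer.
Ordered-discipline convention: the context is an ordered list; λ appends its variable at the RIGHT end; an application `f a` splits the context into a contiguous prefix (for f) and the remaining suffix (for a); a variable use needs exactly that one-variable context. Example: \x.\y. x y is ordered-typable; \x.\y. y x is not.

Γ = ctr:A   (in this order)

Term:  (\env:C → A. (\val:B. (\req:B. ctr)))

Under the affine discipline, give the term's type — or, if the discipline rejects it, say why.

term : (C → A) → B → B → A
use counts: ctr ×1, env [bound] ×0, val [bound] ×0, req [bound] ×0
use order (left to right): ctr
typing: the term checks, with type (C → A) → B → B → A
summary: ordered ✗, linear ✗, affine ✓, relevant ✗, unrestricted ✓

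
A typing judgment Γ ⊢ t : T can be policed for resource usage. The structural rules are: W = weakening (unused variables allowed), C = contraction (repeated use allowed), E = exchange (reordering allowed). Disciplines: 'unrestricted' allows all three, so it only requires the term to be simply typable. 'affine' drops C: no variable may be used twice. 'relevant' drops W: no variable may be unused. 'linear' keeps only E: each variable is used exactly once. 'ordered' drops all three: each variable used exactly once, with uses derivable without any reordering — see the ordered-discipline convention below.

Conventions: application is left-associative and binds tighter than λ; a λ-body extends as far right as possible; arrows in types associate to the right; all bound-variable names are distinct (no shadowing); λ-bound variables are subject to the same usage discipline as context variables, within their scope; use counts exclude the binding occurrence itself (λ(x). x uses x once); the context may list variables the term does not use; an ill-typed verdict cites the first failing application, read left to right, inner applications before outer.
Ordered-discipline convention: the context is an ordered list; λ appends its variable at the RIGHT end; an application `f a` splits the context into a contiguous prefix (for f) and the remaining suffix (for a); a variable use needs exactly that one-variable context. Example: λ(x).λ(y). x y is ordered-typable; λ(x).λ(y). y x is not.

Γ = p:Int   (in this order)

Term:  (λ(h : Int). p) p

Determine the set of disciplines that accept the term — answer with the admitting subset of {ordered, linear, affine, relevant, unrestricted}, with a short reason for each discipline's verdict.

admitted by: unrestricted
counts: p ×2, h (λ-bound) ×0
left-to-right use order: p, p
typing: well-typed at Int
ordered ✗ (needs contraction — p ×2; needs weakening: h unused)
linear ✗ (needs contraction — p ×2; needs weakening: h unused)
affine ✗ (needs contraction — p ×2)
relevant ✗ (needs weakening: h unused)
unrestricted ✓ (typability at Int is all that's needed)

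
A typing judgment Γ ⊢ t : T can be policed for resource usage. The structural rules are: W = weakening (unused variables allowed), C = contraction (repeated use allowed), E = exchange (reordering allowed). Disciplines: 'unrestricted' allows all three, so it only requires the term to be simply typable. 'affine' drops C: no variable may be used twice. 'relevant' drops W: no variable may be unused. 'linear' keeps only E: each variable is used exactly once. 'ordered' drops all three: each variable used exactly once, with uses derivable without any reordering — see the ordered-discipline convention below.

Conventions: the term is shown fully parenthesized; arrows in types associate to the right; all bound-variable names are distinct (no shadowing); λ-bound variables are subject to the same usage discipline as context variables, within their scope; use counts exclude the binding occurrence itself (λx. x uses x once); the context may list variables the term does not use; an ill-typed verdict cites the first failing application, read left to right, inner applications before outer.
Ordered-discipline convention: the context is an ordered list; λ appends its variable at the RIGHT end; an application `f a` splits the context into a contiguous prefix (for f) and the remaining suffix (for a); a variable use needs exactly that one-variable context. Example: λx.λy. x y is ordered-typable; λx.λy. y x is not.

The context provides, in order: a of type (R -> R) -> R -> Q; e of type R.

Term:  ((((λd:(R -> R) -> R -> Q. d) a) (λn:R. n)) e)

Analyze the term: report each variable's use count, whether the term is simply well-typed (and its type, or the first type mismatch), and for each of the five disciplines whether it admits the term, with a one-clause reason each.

usage: a ×1; e ×1; d (λ-bound) ×1; n (λ-bound) ×1
uses in reading order: d, a, n, e
typing: ✓ — Q
ordered ✓ (one use each (a, e, d, n); ordered split holds)
linear ✓ (exactly-once usage across a, e, d, n)
affine ✓ (at most one use each (a, e, d, n))
relevant ✓ (at least one use each (a, e, d, n))
unrestricted ✓ (typability at Q is all that's needed)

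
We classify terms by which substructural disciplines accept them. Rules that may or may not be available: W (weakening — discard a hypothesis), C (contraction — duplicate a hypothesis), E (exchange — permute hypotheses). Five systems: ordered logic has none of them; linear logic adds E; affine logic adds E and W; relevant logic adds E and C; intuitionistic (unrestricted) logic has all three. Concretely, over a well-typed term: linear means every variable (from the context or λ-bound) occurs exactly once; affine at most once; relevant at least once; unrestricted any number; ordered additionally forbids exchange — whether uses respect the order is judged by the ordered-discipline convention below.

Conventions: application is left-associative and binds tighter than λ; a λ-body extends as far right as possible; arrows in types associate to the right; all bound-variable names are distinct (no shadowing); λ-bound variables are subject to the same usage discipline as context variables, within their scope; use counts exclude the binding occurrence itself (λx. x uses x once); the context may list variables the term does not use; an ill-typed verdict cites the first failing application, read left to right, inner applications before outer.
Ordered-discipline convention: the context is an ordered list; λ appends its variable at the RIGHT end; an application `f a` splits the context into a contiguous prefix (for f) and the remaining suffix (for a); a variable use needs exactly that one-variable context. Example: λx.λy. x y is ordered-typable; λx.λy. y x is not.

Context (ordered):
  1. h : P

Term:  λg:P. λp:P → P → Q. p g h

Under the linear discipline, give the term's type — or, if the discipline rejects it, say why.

term : P → (P → P → Q) → Q
variable uses: h ×1, g [bound] ×1, p [bound] ×1
use order (left to right): p, g, h
typing: ✓ — P → (P → P → Q) → Q
per-discipline verdicts: ordered ✗ | linear ✓ | affine ✓ | relevant ✓ | unrestricted ✓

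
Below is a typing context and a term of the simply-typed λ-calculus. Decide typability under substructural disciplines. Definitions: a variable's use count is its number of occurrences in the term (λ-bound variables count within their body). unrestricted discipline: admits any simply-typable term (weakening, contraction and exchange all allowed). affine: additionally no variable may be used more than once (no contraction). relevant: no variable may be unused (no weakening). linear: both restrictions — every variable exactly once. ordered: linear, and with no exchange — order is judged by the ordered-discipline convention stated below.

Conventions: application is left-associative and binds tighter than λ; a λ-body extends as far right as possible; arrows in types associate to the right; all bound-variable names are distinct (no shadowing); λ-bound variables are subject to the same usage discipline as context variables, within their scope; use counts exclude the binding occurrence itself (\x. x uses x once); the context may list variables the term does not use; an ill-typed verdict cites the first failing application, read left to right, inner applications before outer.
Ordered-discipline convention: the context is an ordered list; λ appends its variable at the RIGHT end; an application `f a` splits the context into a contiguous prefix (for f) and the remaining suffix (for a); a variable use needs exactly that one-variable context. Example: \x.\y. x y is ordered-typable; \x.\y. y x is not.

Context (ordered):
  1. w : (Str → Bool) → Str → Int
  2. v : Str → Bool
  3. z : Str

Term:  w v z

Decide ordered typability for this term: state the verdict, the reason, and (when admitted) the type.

yes — w, v, z once each; derivable with no W/C/E; term : Int
counts: w ×1; v ×1; z ×1
order of uses: w, v, z
typing: well-typed at Int
across the five disciplines: ordered ✓, linear ✓, affine ✓, relevant ✓, unrestricted ✓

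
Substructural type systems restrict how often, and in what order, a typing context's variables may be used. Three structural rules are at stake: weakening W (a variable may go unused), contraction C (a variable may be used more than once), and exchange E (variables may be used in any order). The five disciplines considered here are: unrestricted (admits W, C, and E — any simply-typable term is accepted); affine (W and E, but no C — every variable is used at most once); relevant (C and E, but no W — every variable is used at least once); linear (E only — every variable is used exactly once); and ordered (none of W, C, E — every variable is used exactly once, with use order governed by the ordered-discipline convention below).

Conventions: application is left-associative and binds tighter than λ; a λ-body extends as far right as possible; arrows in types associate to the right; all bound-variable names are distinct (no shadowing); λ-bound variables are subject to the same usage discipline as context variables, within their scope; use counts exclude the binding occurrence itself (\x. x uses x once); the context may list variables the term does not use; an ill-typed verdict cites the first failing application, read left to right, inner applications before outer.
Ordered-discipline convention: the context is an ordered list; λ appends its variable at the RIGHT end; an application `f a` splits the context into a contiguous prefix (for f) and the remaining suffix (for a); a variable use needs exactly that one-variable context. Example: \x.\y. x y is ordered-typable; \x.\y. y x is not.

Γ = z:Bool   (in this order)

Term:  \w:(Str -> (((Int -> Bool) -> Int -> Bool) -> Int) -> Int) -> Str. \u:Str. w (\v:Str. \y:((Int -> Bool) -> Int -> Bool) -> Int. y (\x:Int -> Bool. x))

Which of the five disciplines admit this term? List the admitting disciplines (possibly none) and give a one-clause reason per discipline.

accepted by: affine, unrestricted
counts: z ×0; w (bound) ×1; u (bound) ×0; v (bound) ×0; y (bound) ×1; x (bound) ×1
uses in reading order: w, y, x
typing: well-typed — term : ((Str -> (((Int -> Bool) -> Int -> Bool) -> Int) -> Int) -> Str) -> Str -> Str
ordered ✗ (unused: z, u, v — weakening required)
linear ✗ (unused: z, u, v — weakening required)
affine ✓ (no duplicate uses among z, w, u, v, y, x)
relevant ✗ (unused: z, u, v — weakening required)
unrestricted ✓ (type-checks (((Str -> (((Int -> Bool) -> Int -> Bool) -> Int) -> Int) -> Str) -> Str -> Str) and nothing is barred)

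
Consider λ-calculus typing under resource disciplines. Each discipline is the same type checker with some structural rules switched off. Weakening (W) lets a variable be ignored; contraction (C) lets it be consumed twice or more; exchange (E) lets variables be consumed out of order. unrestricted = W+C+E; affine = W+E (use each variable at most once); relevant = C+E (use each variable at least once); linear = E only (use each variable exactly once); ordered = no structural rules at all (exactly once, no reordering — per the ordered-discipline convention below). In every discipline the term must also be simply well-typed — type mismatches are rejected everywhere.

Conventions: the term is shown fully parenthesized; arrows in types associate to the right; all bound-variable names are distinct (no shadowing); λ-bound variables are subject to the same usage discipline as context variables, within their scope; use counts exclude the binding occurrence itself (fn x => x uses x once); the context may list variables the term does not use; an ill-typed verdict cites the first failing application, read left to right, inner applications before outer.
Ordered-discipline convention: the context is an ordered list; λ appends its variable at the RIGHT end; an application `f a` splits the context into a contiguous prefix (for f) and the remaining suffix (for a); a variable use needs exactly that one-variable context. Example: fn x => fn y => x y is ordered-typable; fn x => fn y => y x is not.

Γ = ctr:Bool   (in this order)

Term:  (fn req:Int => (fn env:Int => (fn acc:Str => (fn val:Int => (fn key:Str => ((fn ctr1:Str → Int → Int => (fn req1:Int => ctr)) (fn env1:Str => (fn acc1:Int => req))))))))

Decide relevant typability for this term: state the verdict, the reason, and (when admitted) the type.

no — needs weakening: env, acc, val, key, ctr1, req1, env1, acc1 unused
use counts: ctr=1; req (λ-bound)=1; env (λ-bound)=0; acc (λ-bound)=0; val (λ-bound)=0; key (λ-bound)=0; ctr1 (λ-bound)=0; req1 (λ-bound)=0; env1 (λ-bound)=0; acc1 (λ-bound)=0
left-to-right use order: ctr, req
typing: well-typed at Int → Int → Str → Int → Str → Int → Bool
all disciplines: ordered ✗ | linear ✗ | affine ✓ | relevant ✗ | unrestricted ✓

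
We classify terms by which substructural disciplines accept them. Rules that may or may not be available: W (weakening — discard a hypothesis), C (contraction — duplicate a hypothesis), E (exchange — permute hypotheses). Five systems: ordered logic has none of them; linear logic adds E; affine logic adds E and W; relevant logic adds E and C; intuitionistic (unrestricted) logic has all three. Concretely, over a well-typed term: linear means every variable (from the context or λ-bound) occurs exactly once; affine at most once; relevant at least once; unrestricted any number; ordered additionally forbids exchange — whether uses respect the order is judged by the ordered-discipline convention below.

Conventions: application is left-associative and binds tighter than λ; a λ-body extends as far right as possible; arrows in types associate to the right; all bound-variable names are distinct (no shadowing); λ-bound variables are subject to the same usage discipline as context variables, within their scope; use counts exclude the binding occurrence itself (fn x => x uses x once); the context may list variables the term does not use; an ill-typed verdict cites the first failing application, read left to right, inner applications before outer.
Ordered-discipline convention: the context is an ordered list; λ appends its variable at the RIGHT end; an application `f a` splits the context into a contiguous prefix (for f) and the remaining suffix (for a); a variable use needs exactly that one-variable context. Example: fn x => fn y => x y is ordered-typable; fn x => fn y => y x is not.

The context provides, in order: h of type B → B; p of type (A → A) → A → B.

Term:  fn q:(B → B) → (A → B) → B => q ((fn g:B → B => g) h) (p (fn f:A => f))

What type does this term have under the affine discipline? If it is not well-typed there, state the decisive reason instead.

term : ((B → B) → (A → B) → B) → B
use counts: h: 1; p: 1; q (λ-bound): 1; g (λ-bound): 1; f (λ-bound): 1
use order (left to right): q, g, h, p, f
typing: ✓ — ((B → B) → (A → B) → B) → B
all disciplines: ordered ✗; linear ✓; affine ✓; relevant ✓; unrestricted ✓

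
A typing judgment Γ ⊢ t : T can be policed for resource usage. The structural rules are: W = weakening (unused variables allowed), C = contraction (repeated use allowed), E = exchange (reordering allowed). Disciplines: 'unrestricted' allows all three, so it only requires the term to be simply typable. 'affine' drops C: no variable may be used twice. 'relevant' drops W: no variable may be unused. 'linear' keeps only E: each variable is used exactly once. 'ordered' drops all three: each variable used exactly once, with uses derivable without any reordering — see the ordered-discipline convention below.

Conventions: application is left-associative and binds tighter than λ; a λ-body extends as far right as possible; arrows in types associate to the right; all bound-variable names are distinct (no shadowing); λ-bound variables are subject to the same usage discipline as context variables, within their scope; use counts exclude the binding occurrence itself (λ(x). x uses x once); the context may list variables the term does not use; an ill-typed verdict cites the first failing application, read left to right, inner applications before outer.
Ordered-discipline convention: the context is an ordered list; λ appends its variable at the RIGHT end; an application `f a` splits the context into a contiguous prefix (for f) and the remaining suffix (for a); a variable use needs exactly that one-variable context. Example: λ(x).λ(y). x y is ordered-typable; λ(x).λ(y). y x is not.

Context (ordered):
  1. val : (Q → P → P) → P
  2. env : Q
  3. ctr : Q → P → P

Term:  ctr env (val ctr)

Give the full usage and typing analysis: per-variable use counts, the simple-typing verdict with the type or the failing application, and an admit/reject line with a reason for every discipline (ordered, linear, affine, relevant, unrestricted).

use counts: val: 1×, env: 1×, ctr: 2×
use order (left to right): ctr, env, val, ctr
typing: well-typed at P
ordered: ✗ — needs contraction — ctr ×2
linear: ✗ — needs contraction — ctr ×2
affine: ✗ — needs contraction — ctr ×2
relevant: ✓ — every one of val, env, ctr appears
unrestricted: ✓ — simply typable at P; W, C, E all held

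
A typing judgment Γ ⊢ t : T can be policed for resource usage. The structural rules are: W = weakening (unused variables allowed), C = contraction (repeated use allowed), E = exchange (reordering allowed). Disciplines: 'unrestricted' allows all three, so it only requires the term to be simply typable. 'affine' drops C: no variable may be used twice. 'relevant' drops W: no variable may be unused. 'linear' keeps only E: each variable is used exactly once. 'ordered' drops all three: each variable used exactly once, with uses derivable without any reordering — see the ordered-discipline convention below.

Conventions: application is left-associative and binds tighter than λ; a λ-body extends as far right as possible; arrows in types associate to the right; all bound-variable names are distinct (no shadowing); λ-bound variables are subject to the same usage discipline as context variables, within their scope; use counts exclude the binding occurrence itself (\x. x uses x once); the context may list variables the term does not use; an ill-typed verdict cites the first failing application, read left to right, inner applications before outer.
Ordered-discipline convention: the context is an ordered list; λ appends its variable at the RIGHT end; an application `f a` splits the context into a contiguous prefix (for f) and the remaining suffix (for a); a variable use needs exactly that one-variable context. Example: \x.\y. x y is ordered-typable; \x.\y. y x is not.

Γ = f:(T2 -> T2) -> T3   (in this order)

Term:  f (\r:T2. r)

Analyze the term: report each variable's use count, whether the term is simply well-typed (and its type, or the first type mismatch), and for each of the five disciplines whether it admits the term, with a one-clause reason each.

use counts: f: 1; r (λ-bound): 1
left-to-right use order: f, r
typing: the term checks, with type T3
ordered: ✓, f, r: once each, no exchange needed
linear: ✓, single use per variable (f, r)
affine: ✓, at most one use each (f, r)
relevant: ✓, f, r: all used, weakening unneeded
unrestricted: ✓, simply typable at T3; W, C, E all held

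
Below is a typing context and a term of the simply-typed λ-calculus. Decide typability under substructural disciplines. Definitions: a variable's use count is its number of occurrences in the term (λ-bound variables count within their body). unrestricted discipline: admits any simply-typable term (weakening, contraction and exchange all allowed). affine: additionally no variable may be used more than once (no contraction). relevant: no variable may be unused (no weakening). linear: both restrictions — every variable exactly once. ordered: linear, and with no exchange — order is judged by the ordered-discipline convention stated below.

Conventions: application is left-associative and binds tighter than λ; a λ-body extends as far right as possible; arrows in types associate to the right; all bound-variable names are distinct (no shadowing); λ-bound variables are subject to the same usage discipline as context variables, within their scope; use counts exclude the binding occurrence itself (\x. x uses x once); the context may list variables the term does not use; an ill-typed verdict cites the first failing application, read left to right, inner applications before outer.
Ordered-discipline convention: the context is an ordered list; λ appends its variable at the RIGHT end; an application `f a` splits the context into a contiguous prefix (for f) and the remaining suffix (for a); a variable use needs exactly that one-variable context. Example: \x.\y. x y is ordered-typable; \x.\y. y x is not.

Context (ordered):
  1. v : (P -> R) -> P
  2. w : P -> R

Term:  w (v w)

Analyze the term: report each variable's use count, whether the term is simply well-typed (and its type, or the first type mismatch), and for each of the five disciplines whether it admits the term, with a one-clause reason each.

use counts: v: 1, w: 2
left-to-right use order: w, v, w
typing: the term checks, with type R
ordered ✗ (repeated use of w ×2)
linear ✗ (repeated use of w ×2)
affine ✗ (repeated use of w ×2)
relevant ✓ (none of v, w goes unused)
unrestricted ✓ (simply typable at R; W, C, E all held)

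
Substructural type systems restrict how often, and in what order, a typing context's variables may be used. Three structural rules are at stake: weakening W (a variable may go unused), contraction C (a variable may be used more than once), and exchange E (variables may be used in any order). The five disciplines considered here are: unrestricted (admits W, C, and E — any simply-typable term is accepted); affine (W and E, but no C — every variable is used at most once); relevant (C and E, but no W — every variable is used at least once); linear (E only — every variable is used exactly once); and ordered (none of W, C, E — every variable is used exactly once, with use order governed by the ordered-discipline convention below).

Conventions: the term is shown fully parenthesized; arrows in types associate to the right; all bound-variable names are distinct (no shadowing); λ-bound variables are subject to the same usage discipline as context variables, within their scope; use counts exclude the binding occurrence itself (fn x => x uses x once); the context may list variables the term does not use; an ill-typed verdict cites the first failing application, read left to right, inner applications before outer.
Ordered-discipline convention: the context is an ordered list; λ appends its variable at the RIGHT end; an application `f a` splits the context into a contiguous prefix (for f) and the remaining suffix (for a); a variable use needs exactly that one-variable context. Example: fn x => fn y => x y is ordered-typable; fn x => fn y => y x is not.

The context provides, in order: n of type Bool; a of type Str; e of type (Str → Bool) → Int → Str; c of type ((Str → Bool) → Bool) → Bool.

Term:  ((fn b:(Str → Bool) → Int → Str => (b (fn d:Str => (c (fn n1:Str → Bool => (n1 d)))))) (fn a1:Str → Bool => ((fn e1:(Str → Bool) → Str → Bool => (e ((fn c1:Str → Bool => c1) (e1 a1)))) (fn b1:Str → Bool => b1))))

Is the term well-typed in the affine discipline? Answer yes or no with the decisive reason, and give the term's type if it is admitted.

yes — at most one use each (n, a, e, c, b, d, n1, a1, e1, c1, b1); term : Int → Str
use counts: n: 0, a: 0, e: 1, c: 1, b (λ-bound): 1, d (λ-bound): 1, n1 (λ-bound): 1, a1 (λ-bound): 1, e1 (λ-bound): 1, c1 (λ-bound): 1, b1 (λ-bound): 1
order of uses: b, c, n1, d, e, c1, e1, a1, b1
typing: well-typed — term : Int → Str
all disciplines: ordered ✗ | linear ✗ | affine ✓ | relevant ✗ | unrestricted ✓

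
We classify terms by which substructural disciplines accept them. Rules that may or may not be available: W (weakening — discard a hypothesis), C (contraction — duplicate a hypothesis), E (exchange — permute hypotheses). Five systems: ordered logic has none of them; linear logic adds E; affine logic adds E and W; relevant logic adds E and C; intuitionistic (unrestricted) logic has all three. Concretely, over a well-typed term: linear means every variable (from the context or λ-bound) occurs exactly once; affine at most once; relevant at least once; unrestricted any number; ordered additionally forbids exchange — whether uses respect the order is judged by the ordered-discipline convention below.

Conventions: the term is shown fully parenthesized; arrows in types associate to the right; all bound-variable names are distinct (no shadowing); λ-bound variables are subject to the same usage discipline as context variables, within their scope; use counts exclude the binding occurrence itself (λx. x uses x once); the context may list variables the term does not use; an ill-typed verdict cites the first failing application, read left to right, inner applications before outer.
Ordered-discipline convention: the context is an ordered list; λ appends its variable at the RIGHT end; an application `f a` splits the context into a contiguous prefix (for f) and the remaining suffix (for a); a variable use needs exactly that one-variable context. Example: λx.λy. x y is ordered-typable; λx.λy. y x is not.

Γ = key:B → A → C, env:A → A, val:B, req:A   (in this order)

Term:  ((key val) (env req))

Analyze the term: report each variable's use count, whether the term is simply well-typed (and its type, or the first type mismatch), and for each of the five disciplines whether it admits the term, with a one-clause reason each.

counts: key=1, env=1, val=1, req=1
left-to-right use order: key, val, env, req
typing: ✓ — C
ordered ✗ (no contiguous prefix/suffix split fits key, val, env, req)
linear ✓ (exactly-once usage across key, env, val, req)
affine ✓ (no duplicate uses among key, env, val, req)
relevant ✓ (at least one use each (key, env, val, req))
unrestricted ✓ (typability at C is all that's needed)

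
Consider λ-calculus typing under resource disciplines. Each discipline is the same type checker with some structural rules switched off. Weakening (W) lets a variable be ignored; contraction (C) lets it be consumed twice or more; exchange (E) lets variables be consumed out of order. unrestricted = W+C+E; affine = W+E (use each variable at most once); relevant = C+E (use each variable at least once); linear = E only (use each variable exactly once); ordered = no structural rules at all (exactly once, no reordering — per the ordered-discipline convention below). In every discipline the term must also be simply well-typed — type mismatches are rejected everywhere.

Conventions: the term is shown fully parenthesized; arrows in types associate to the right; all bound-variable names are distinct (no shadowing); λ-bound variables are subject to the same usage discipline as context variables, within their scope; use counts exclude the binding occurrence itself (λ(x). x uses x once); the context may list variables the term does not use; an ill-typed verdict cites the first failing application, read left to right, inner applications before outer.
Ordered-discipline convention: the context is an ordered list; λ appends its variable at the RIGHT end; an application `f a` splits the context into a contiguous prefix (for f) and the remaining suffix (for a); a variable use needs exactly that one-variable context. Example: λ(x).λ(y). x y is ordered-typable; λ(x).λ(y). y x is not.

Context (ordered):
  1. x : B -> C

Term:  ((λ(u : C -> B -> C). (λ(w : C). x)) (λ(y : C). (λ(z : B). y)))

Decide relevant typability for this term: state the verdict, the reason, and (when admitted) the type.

no — unused: u, w, z — weakening required
use counts: x: 1×; u (λ-bound): 0×; w (λ-bound): 0×; y (λ-bound): 1×; z (λ-bound): 0×
uses in reading order: x, y
typing: well-typed at C -> B -> C
summary: ordered ✗, linear ✗, affine ✓, relevant ✗, unrestricted ✓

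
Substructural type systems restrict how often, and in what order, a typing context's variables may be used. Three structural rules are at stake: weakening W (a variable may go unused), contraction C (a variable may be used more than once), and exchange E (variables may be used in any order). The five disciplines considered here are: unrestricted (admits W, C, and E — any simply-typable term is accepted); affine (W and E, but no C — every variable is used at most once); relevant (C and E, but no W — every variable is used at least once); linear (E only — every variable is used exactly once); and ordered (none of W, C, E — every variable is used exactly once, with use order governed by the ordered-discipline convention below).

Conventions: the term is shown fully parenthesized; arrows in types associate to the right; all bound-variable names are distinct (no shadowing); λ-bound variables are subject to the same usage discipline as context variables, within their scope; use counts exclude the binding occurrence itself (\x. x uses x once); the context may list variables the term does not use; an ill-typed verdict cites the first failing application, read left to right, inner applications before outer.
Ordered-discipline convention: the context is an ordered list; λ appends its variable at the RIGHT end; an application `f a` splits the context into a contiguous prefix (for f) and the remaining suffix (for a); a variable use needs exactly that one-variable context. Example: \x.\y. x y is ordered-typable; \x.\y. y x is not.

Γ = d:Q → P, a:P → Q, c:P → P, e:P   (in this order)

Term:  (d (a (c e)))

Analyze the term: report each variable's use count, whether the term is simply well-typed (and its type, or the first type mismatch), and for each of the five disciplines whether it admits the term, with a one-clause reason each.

variable uses: d: 1×, a: 1×, c: 1×, e: 1×
order of uses: d, a, c, e
typing: well-typed at P
ordered: ✓ — single-use (d, a, c, e), ordered derivation ok
linear: ✓ — exactly-once usage across d, a, c, e
affine: ✓ — none of d, a, c, e used more than once
relevant: ✓ — every one of d, a, c, e appears
unrestricted: ✓ — typability at P is all that's needed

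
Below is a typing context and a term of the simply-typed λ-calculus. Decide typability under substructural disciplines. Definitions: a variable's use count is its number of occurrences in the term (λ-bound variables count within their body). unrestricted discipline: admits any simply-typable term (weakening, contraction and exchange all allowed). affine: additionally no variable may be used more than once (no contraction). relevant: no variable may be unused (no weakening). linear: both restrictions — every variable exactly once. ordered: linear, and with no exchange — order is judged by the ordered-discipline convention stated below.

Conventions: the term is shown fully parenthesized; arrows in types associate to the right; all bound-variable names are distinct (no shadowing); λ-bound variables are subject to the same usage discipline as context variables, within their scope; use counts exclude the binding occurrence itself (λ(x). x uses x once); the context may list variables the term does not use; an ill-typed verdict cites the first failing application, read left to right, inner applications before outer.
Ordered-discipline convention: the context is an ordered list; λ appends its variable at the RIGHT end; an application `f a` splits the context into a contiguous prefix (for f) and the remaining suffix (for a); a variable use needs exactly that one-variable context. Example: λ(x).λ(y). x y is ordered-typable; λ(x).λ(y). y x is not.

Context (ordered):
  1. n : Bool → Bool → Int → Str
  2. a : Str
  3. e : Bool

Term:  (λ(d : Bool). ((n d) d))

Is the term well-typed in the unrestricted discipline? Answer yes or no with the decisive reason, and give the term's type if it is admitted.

yes — type-checks (Bool → Int → Str) and nothing is barred; term : Bool → Int → Str
usage: n: 1×; a: 0×; e: 0×; d (bound): 2×
order of uses: n, d, d
typing: well-typed — term : Bool → Int → Str
all disciplines: ordered ✗; linear ✗; affine ✗; relevant ✗; unrestricted ✓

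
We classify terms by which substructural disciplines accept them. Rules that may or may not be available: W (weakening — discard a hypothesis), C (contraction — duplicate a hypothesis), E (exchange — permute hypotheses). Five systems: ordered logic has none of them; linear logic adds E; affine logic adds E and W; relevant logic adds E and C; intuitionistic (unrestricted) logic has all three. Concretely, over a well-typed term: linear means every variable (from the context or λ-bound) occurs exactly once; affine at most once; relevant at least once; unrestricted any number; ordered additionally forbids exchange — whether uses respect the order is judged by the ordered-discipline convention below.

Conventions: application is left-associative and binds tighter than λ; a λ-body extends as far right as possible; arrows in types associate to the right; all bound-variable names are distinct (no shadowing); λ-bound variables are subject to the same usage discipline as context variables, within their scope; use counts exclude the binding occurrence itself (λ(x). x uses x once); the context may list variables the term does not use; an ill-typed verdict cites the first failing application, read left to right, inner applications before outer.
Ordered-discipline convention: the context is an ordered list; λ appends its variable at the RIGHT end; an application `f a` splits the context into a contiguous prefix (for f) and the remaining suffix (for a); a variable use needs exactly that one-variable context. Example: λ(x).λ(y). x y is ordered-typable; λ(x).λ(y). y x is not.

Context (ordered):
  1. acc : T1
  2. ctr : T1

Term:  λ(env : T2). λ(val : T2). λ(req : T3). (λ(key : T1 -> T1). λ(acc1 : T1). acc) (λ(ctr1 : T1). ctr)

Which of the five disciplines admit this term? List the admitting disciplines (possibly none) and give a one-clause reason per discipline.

admitted in: affine, unrestricted
counts: acc: 1, ctr: 1, env (bound): 0, val (bound): 0, req (bound): 0, key (bound): 0, acc1 (bound): 0, ctr1 (bound): 0
use order (left to right): acc, ctr
typing: ✓ — T2 -> T2 -> T3 -> T1 -> T1
ordered: ✗, env, val, req, key, acc1, ctr1 never used (weakening)
linear: ✗, env, val, req, key, acc1, ctr1 never used (weakening)
affine: ✓, at most one use each (acc, ctr, env, val, req, key, acc1, ctr1)
relevant: ✗, env, val, req, key, acc1, ctr1 never used (weakening)
unrestricted: ✓, typability at T2 -> T2 -> T3 -> T1 -> T1 is all that's needed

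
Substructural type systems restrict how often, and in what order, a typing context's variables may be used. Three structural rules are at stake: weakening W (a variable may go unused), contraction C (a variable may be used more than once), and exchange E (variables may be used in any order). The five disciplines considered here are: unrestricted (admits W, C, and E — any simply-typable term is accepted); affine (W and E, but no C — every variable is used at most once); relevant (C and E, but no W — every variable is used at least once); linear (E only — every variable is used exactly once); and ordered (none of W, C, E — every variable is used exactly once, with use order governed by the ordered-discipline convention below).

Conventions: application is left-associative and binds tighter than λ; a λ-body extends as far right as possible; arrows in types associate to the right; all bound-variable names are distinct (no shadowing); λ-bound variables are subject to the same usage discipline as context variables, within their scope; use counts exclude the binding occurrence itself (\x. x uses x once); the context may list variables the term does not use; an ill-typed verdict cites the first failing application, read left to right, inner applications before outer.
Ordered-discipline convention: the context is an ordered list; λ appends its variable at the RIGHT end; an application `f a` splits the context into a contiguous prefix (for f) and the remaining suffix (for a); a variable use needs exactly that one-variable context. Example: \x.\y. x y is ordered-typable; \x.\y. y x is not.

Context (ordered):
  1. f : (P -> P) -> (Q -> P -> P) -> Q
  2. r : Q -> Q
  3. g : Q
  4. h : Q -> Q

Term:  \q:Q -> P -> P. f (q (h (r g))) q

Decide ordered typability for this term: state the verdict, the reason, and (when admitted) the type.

no — repeated use of q ×2
use counts: f ×1, r ×1, g ×1, h ×1, q [bound] ×2
use order (left to right): f, q, h, r, g, q
typing: well-typed — term : (Q -> P -> P) -> Q
summary: ordered ✗; linear ✗; affine ✗; relevant ✓; unrestricted ✓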